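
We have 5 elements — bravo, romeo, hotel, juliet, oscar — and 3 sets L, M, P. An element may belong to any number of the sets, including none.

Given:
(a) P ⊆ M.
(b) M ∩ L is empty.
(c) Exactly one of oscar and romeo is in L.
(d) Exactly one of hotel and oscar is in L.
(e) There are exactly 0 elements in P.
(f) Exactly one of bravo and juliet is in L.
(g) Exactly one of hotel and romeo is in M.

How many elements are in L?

(e): P already has 0, so the rest are out.
Suppose romeo ∈ L: no assignment then satisfies all the clues, so romeo ∉ L.

2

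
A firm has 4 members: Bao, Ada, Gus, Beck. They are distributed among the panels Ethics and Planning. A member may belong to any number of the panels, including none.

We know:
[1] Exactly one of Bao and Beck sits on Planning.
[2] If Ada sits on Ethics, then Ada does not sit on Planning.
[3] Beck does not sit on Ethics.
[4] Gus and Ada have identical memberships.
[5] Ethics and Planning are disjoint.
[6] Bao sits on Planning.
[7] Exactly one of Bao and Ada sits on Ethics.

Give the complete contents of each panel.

Ethics = {Ada, Gus}; Planning = {Bao}

From (3): Beck ∉ Ethics.
From (6): Bao ∈ Planning.
(1) (exactly one): Beck ∉ Planning.
(5) (disjoint): Bao ∉ Ethics.
(7) (exactly one): Ada ∈ Ethics.
(2): Ada ∉ Planning.
(4): Gus matches Ada: Gus ∈ Ethics.
(4): Gus matches Ada: Gus ∉ Planning.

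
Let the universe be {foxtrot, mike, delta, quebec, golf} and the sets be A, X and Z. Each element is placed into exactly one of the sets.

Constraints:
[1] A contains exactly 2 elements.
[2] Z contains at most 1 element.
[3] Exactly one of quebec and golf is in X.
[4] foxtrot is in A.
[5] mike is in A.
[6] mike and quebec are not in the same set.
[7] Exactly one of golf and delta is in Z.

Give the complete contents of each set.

A = {foxtrot, mike}; X = {delta, quebec}; Z = {golf}

From (4): foxtrot ∈ A.
From (5): mike ∈ A.
(1): A already has 2, so the rest are out.
Suppose delta ∉ X: no assignment then satisfies all the clues, so delta ∈ X.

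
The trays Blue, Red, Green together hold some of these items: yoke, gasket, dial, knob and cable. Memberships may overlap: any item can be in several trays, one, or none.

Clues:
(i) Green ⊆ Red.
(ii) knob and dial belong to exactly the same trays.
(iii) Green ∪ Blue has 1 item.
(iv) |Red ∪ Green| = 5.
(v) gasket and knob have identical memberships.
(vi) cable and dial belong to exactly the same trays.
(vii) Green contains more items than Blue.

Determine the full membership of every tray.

Blue = {}; Red = {cable, dial, gasket, knob, yoke}; Green = {yoke}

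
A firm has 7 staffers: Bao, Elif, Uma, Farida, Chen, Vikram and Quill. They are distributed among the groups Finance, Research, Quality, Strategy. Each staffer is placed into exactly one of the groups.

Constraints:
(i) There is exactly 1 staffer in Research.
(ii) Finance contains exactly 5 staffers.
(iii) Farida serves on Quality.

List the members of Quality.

Quality = {Farida}

From (iii): Farida ∈ Quality.
Suppose Bao ∈ Quality: no assignment then satisfies all the clues, so Bao ∉ Quality.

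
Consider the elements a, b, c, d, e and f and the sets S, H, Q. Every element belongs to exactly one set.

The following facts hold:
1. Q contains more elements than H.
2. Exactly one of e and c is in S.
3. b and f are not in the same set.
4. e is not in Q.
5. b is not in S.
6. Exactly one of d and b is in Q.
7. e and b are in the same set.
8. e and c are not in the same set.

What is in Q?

Q = {a, d, f}

From (4): e ∉ Q.
From (5): b ∉ S.
(7): e matches b: e ∉ S.
(7): b matches e: b ∉ Q.
Only one set left: b ∈ H.
Only one set left: e ∈ H.
(2) (exactly one): c ∈ S.
(3): f ∉ H.
(6) (exactly one): d ∈ Q.
Suppose a ∉ Q: no assignment then satisfies all the clues, so a ∈ Q.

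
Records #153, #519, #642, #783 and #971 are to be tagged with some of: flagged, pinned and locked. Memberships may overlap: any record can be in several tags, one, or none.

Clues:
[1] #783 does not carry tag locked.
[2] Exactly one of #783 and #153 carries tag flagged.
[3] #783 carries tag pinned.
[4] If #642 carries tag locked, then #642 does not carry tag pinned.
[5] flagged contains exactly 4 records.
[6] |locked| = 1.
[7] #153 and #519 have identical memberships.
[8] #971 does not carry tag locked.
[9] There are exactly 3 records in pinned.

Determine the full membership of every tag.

flagged = {#153, #519, #642, #971}; pinned = {#153, #519, #783}; locked = {#642}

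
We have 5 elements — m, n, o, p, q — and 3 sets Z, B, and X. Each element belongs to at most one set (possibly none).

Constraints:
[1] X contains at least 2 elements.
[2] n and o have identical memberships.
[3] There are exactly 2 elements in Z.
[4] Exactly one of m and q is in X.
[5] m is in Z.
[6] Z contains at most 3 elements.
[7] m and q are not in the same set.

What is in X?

X = {n, o, q}

From (5): m ∈ Z.
(4) (exactly one): q ∈ X.
Suppose n ∉ X: no assignment then satisfies all the clues, so n ∈ X.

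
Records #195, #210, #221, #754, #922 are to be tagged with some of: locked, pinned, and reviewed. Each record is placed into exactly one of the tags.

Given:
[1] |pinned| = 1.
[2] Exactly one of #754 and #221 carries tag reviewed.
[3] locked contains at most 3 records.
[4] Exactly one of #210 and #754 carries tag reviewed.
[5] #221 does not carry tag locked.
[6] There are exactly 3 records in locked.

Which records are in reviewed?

reviewed = {#754}

From (5): #221 ∉ locked.
Suppose #195 ∈ reviewed: no assignment then satisfies all the clues, so #195 ∉ reviewed.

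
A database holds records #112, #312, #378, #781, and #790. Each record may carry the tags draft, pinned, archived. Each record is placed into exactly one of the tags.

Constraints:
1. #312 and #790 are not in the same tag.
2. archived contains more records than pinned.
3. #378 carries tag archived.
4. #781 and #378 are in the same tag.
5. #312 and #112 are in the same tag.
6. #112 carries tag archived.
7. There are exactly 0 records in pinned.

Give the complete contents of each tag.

draft = {#790}; pinned = {}; archived = {#112, #312, #378, #781}

From (3): #378 ∈ archived.
From (6): #112 ∈ archived.
(4): #781 matches #378: #781 ∉ draft.
(4): #781 matches #378: #781 ∉ pinned.
(4): #781 matches #378: #781 ∈ archived.
(5): #312 matches #112: #312 ∉ draft.
(5): #312 matches #112: #312 ∉ pinned.
(5): #312 matches #112: #312 ∈ archived.
(7): pinned already has 0, so the rest are out.
(1): #790 ∉ archived.
Only one tag left: #790 ∈ draft.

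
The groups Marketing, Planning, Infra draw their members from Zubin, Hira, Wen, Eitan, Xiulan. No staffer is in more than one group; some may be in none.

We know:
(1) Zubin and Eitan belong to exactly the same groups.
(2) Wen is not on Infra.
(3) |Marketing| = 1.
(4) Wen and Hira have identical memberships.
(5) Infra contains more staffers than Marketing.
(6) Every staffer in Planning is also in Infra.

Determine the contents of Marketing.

From (2): Wen ∉ Infra.
(4): Hira matches Wen: Hira ∉ Infra.
(6) contrapositive: Hira ∉ Planning.
(6) contrapositive: Wen ∉ Planning.
Suppose Zubin ∈ Marketing: no assignment then satisfies all the clues, so Zubin ∉ Marketing.

Marketing = {Xiulan}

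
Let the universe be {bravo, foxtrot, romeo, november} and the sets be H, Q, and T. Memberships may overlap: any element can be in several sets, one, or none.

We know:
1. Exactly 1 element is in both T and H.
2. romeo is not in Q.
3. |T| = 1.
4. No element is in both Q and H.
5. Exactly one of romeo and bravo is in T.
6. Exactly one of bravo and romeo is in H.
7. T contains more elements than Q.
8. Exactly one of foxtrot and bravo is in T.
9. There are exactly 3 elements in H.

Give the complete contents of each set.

H = {bravo, foxtrot, november}; Q = {}; T = {bravo}

From (2): romeo ∉ Q.
Suppose bravo ∉ H: no assignment then satisfies all the clues, so bravo ∈ H.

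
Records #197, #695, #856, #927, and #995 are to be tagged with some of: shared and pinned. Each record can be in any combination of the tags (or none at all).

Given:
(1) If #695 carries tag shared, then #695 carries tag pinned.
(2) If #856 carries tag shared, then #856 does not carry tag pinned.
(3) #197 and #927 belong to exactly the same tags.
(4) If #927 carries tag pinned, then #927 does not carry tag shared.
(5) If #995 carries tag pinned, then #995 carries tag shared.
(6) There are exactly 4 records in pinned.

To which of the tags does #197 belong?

#197: pinned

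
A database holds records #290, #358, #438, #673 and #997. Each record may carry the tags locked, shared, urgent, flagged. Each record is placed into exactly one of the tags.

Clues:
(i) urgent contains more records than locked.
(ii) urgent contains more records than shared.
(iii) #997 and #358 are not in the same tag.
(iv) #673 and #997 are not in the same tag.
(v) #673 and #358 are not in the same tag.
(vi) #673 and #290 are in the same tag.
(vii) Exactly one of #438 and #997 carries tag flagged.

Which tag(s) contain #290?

#290: urgent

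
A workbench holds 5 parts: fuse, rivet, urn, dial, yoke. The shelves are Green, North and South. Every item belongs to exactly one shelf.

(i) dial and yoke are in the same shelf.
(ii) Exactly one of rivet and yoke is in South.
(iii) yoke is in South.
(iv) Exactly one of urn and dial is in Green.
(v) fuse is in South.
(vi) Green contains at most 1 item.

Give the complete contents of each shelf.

From (iii): yoke ∈ South.
From (v): fuse ∈ South.
(i): dial matches yoke: dial ∉ Green.
(i): dial matches yoke: dial ∉ North.
(i): dial matches yoke: dial ∈ South.
(ii) (exactly one): rivet ∉ South.
(iv) (exactly one): urn ∈ Green.
(vi): Green already has 1, so the rest are out.
Only one shelf left: rivet ∈ North.

Green = {urn}; North = {rivet}; South = {dial, fuse, yoke}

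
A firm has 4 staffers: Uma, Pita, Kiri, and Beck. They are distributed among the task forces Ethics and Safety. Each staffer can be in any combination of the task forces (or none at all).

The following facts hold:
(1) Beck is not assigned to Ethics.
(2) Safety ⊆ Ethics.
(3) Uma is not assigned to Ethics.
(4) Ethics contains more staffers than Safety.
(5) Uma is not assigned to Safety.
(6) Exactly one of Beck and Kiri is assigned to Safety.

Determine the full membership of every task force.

From (1): Beck ∉ Ethics.
From (3): Uma ∉ Ethics.
From (5): Uma ∉ Safety.
(2) contrapositive: Beck ∉ Safety.
(6) (exactly one): Kiri ∈ Safety.
(2) with Kiri ∈ Safety: Kiri ∈ Ethics.
Suppose Pita ∉ Ethics: no assignment then satisfies all the clues, so Pita ∈ Ethics.

Ethics = {Kiri, Pita}; Safety = {Kiri}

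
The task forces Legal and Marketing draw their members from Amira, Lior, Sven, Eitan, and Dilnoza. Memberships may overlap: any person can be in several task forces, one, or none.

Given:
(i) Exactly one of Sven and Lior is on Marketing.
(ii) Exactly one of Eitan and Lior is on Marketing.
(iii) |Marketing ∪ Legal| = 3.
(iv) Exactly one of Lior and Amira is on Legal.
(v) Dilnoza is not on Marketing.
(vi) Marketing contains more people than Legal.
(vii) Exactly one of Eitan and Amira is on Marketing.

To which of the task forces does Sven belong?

Sven: Marketing

From (v): Dilnoza ∉ Marketing.
Suppose Sven ∈ Legal: no assignment then satisfies all the clues, so Sven ∉ Legal.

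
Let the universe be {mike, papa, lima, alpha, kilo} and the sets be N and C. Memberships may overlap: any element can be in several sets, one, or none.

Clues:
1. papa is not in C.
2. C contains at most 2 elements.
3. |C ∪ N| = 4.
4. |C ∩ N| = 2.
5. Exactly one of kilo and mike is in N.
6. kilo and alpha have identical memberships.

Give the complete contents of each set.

N = {alpha, kilo, lima, papa}; C = {alpha, kilo}

From (1): papa ∉ C.
Suppose mike ∈ N: no assignment then satisfies all the clues, so mike ∉ N.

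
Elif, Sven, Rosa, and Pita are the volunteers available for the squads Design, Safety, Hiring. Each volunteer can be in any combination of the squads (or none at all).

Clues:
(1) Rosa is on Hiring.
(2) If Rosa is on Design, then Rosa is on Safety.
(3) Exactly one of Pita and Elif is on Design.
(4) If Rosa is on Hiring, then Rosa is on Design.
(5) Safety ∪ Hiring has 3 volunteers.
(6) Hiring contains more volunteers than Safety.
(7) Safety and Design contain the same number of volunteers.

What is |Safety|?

2

From (1): Rosa ∈ Hiring.
(4): Rosa ∈ Design.
(2): Rosa ∈ Safety.
Suppose Sven ∈ Design: no assignment then satisfies all the clues, so Sven ∉ Design.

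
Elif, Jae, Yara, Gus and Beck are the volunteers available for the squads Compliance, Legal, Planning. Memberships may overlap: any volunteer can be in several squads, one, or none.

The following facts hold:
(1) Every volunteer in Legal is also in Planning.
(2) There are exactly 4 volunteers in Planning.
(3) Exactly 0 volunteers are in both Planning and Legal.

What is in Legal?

Legal = {}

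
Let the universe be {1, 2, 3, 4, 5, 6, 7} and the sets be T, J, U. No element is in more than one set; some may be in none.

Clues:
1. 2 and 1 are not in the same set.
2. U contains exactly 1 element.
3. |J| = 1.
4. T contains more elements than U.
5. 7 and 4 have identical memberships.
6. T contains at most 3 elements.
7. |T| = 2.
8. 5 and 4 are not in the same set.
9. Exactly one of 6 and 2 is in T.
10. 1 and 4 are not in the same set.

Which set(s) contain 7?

7: none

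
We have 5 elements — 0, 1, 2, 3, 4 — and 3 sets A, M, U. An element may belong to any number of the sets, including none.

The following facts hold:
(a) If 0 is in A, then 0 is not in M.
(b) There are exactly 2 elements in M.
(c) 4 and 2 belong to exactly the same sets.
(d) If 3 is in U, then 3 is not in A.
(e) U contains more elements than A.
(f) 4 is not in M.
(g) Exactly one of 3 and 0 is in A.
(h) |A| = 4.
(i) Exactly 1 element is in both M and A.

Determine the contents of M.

M = {1, 3}

From (f): 4 ∉ M.
(c): 2 matches 4: 2 ∉ M.
Suppose 0 ∈ M: no assignment then satisfies all the clues, so 0 ∉ M.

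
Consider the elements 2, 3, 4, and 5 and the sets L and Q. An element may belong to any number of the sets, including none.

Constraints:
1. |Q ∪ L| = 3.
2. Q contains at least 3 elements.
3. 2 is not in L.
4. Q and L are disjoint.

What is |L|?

From (3): 2 ∉ L.
Suppose 3 ∈ L: no assignment then satisfies all the clues, so 3 ∉ L.

0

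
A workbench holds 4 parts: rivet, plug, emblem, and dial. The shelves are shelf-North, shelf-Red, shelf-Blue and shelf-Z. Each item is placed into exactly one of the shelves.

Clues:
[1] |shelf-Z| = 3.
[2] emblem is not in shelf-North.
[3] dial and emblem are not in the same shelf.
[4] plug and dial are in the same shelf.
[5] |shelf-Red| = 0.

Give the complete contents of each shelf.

shelf-North = {}; shelf-Red = {}; shelf-Blue = {emblem}; shelf-Z = {dial, plug, rivet}

From (2): emblem ∉ shelf-North.
(5): shelf-Red already has 0, so the rest are out.
Suppose rivet ∈ shelf-North: no assignment then satisfies all the clues, so rivet ∉ shelf-North.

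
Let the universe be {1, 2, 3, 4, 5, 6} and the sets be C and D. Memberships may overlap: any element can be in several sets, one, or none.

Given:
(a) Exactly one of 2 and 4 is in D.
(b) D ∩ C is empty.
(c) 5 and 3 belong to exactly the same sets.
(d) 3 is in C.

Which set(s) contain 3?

3: C

From (d): 3 ∈ C.
(b) (disjoint): 3 ∉ D.
(c): 5 matches 3: 5 ∈ C.
(c): 5 matches 3: 5 ∉ D.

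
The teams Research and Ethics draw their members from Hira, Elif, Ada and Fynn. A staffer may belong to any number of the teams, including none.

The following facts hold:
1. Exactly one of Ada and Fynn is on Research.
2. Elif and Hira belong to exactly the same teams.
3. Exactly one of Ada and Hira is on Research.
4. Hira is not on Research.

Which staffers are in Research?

From (4): Hira ∉ Research.
(2): Elif matches Hira: Elif ∉ Research.
(3) (exactly one): Ada ∈ Research.
(1) (exactly one): Fynn ∉ Research.

Research = {Ada}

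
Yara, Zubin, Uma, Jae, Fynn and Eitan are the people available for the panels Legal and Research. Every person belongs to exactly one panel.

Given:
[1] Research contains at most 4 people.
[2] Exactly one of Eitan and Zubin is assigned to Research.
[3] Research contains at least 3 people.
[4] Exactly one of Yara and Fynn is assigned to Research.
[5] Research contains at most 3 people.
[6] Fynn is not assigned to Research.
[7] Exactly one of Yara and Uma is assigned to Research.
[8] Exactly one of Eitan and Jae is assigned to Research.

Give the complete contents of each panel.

Legal = {Eitan, Fynn, Uma}; Research = {Jae, Yara, Zubin}

From (6): Fynn ∉ Research.
(4) (exactly one): Yara ∈ Research.
(7) (exactly one): Uma ∉ Research.
Only one panel left: Uma ∈ Legal.
Only one panel left: Fynn ∈ Legal.
Suppose Zubin ∈ Legal: no assignment then satisfies all the clues, so Zubin ∉ Legal.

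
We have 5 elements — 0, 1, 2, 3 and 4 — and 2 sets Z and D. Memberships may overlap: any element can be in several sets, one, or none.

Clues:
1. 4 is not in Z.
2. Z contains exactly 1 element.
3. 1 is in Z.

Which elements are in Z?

Z = {1}

From (1): 4 ∉ Z.
From (3): 1 ∈ Z.
(2): Z already has 1, so the rest are out.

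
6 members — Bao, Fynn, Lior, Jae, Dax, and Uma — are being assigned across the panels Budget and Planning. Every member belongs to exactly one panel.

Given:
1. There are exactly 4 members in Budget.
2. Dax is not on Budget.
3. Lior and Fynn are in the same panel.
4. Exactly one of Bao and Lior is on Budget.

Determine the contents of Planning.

Planning = {Bao, Dax}

From (2): Dax ∉ Budget.
Only one panel left: Dax ∈ Planning.
Suppose Bao ∉ Planning: no assignment then satisfies all the clues, so Bao ∈ Planning.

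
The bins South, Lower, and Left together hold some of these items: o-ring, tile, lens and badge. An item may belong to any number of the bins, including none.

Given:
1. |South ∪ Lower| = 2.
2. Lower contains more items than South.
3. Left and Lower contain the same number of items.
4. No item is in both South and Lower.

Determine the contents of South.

South = {}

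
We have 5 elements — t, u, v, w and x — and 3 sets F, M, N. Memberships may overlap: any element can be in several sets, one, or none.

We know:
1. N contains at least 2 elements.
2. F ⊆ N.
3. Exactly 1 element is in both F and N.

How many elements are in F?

1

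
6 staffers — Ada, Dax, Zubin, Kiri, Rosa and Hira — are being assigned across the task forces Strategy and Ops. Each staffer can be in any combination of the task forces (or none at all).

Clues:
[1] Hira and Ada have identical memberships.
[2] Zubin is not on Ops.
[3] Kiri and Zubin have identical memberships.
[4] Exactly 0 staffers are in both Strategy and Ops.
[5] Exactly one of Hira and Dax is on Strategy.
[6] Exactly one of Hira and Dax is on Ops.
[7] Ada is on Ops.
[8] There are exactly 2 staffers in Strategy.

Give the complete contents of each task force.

Strategy = {Dax, Rosa}; Ops = {Ada, Hira}

From (2): Zubin ∉ Ops.
From (7): Ada ∈ Ops.
(1): Hira matches Ada: Hira ∈ Ops.
(3): Kiri matches Zubin: Kiri ∉ Ops.
(6) (exactly one): Dax ∉ Ops.
Suppose Ada ∈ Strategy: no assignment then satisfies all the clues, so Ada ∉ Strategy.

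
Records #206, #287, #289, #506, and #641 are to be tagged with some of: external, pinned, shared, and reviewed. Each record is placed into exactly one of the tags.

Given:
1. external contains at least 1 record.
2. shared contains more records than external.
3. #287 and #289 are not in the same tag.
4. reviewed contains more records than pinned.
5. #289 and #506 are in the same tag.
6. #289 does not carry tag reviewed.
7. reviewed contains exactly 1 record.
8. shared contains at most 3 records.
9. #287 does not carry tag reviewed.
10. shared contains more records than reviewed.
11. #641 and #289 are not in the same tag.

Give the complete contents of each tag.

external = {#287}; pinned = {}; shared = {#206, #289, #506}; reviewed = {#641}

From (6): #289 ∉ reviewed.
From (9): #287 ∉ reviewed.
(5): #506 matches #289: #506 ∉ reviewed.
Suppose #206 ∈ external: no assignment then satisfies all the clues, so #206 ∉ external.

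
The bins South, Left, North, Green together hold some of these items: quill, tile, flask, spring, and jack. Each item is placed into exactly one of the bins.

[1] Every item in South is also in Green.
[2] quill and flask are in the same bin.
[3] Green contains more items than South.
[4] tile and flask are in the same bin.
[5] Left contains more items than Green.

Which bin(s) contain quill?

quill: Left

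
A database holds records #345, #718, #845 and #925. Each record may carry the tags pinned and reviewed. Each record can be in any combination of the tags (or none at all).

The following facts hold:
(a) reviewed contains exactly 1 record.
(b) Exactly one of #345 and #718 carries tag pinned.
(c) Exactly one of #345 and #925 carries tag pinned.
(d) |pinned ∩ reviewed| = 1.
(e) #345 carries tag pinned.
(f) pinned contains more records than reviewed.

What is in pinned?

From (e): #345 ∈ pinned.
(b) (exactly one): #718 ∉ pinned.
(c) (exactly one): #925 ∉ pinned.
Suppose #845 ∉ pinned: no assignment then satisfies all the clues, so #845 ∈ pinned.

pinned = {#345, #845}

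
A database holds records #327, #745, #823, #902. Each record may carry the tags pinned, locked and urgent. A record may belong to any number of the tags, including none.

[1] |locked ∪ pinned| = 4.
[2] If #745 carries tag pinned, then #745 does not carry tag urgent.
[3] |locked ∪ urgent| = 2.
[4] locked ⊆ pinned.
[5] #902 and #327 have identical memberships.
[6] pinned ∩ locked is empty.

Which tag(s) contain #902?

#902: pinned, urgent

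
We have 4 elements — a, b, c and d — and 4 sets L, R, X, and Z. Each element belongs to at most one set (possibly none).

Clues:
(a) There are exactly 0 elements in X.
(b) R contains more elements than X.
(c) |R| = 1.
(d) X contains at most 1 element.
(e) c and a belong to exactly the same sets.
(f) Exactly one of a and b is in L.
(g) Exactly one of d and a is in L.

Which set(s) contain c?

c: L

(a): X already has 0, so the rest are out.
Suppose c ∉ L: no assignment then satisfies all the clues, so c ∈ L.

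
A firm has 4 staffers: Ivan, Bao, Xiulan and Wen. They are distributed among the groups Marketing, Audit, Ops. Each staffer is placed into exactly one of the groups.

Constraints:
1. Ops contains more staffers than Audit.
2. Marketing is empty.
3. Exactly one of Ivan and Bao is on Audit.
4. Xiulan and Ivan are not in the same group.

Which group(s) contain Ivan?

Ivan: Audit

(2): Marketing already has 0, so the rest are out.
Suppose Ivan ∉ Audit: no assignment then satisfies all the clues, so Ivan ∈ Audit.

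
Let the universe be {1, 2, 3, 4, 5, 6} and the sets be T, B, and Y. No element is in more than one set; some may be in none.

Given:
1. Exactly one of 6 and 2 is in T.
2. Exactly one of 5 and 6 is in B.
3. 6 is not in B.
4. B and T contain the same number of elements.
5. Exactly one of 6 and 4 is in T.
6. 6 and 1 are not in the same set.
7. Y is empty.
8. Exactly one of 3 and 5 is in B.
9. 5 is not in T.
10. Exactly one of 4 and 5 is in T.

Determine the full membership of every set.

T = {2, 4}; B = {1, 5}; Y = {}

From (3): 6 ∉ B.
From (9): 5 ∉ T.
(2) (exactly one): 5 ∈ B.
(7): Y already has 0, so the rest are out.
(8) (exactly one): 3 ∉ B.
(10) (exactly one): 4 ∈ T.
(5) (exactly one): 6 ∉ T.
(1) (exactly one): 2 ∈ T.
Suppose 1 ∈ T: no assignment then satisfies all the clues, so 1 ∉ T.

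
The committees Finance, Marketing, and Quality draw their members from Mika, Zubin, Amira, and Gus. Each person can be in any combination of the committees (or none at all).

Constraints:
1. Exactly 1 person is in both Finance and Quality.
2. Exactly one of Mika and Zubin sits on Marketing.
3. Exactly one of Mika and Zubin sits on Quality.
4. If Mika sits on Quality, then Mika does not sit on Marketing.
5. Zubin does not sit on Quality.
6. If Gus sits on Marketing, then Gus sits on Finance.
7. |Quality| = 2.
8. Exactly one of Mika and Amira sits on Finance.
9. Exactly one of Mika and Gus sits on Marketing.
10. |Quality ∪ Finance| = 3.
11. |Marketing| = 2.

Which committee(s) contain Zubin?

From (5): Zubin ∉ Quality.
(3) (exactly one): Mika ∈ Quality.
(4): Mika ∉ Marketing.
(9) (exactly one): Gus ∈ Marketing.
(2) (exactly one): Zubin ∈ Marketing.
(6): Gus ∈ Finance.
(11): Marketing already has 2, so the rest are out.
Suppose Zubin ∈ Finance: no assignment then satisfies all the clues, so Zubin ∉ Finance.

Zubin: Marketing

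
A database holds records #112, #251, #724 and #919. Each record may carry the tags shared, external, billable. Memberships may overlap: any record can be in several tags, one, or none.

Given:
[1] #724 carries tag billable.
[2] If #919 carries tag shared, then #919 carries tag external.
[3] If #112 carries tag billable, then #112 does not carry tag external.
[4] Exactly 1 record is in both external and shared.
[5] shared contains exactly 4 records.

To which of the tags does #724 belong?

From (1): #724 ∈ billable.
(5): only 4 candidates remain for shared, so all are in.
(2): #919 ∈ external.
Suppose #724 ∈ external: no assignment then satisfies all the clues, so #724 ∉ external.

#724: billable, shared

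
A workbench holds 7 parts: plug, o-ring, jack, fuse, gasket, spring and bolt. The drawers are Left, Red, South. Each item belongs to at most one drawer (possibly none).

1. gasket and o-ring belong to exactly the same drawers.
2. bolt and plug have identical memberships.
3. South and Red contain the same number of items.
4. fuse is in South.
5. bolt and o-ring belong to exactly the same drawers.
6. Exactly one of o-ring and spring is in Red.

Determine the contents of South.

From (4): fuse ∈ South.
Suppose plug ∈ South: no assignment then satisfies all the clues, so plug ∉ South.

South = {fuse}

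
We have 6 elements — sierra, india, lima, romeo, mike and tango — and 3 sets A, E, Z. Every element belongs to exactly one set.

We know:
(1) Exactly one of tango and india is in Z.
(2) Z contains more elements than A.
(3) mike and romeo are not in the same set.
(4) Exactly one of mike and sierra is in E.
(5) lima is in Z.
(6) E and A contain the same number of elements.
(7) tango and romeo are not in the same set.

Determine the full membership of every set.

A = {tango}; E = {mike}; Z = {india, lima, romeo, sierra}

From (5): lima ∈ Z.
Suppose sierra ∈ A: no assignment then satisfies all the clues, so sierra ∉ A.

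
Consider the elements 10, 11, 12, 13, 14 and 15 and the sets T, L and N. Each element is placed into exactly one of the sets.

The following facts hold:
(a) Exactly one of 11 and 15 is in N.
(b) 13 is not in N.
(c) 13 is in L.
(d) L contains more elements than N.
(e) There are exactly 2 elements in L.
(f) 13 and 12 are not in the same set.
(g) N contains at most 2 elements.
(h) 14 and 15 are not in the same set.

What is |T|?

3

From (b): 13 ∉ N.
From (c): 13 ∈ L.
(f): 12 ∉ L.
Suppose 10 ∈ N: no assignment then satisfies all the clues, so 10 ∉ N.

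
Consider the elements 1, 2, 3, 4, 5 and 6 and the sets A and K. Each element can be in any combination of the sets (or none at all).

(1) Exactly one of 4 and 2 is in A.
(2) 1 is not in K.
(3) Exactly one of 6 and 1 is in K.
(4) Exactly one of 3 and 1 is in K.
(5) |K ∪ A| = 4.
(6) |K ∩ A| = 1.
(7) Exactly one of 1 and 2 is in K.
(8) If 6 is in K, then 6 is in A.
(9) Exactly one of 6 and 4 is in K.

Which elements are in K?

K = {2, 3, 6}

From (2): 1 ∉ K.
(3) (exactly one): 6 ∈ K.
(4) (exactly one): 3 ∈ K.
(7) (exactly one): 2 ∈ K.
(8): 6 ∈ A.
(9) (exactly one): 4 ∉ K.
Suppose 5 ∈ K: no assignment then satisfies all the clues, so 5 ∉ K.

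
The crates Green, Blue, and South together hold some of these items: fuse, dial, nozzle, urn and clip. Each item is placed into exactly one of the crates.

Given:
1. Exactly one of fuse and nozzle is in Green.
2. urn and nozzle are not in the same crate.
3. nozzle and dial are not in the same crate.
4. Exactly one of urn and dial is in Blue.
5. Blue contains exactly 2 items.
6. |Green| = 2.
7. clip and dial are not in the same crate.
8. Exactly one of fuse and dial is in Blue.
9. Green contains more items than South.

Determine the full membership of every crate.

Green = {clip, nozzle}; Blue = {fuse, urn}; South = {dial}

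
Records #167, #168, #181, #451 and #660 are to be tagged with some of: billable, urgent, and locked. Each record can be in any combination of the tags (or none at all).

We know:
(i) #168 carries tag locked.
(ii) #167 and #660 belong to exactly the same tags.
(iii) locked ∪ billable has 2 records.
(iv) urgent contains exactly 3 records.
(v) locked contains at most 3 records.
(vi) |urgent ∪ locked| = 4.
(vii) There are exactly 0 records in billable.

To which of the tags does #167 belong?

#167: urgent

From (i): #168 ∈ locked.
(vii): billable already has 0, so the rest are out.
Suppose #167 ∉ urgent: no assignment then satisfies all the clues, so #167 ∈ urgent.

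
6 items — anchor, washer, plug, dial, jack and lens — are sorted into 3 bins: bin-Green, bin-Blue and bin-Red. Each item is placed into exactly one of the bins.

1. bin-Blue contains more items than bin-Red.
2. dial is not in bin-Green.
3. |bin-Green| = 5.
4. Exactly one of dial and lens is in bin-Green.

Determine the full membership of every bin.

bin-Green = {anchor, jack, lens, plug, washer}; bin-Blue = {dial}; bin-Red = {}

From (2): dial ∉ bin-Green.
(3): only 5 candidates remain for bin-Green, so all are in.
Suppose dial ∉ bin-Blue: no assignment then satisfies all the clues, so dial ∈ bin-Blue.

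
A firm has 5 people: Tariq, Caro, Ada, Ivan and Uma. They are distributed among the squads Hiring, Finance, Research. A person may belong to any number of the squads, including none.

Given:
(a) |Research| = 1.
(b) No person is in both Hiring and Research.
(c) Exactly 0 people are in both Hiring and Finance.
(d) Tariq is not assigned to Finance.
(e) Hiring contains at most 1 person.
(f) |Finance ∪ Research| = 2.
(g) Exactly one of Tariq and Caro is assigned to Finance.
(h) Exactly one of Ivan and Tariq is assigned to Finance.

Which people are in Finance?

From (d): Tariq ∉ Finance.
(g) (exactly one): Caro ∈ Finance.
(h) (exactly one): Ivan ∈ Finance.
Suppose Ada ∈ Finance: no assignment then satisfies all the clues, so Ada ∉ Finance.

Finance = {Caro, Ivan}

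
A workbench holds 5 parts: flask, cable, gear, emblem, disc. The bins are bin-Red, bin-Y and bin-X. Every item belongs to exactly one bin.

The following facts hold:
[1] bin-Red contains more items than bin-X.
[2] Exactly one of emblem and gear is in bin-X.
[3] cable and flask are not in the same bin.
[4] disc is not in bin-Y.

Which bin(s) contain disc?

From (4): disc ∉ bin-Y.
Suppose disc ∉ bin-Red: no assignment then satisfies all the clues, so disc ∈ bin-Red.

disc: bin-Red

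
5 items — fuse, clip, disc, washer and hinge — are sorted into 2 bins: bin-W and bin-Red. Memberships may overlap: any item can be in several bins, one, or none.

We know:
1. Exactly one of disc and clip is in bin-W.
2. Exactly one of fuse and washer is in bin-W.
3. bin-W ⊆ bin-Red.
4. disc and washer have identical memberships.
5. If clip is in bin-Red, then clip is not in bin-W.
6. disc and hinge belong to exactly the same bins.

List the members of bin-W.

bin-W = {disc, hinge, washer}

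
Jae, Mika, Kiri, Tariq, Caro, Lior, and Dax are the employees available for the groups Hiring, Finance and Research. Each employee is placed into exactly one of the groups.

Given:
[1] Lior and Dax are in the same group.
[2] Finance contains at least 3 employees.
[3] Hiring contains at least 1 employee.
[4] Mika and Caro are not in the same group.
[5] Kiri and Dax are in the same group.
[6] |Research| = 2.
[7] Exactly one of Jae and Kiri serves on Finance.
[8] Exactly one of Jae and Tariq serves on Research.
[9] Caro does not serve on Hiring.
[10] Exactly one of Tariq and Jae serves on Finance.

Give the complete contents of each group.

Hiring = {Mika}; Finance = {Dax, Kiri, Lior, Tariq}; Research = {Caro, Jae}

From (9): Caro ∉ Hiring.
Suppose Jae ∈ Hiring: no assignment then satisfies all the clues, so Jae ∉ Hiring.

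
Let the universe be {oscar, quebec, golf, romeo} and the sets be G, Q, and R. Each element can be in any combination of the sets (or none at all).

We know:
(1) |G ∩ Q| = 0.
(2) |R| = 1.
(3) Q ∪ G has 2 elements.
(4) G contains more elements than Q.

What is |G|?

2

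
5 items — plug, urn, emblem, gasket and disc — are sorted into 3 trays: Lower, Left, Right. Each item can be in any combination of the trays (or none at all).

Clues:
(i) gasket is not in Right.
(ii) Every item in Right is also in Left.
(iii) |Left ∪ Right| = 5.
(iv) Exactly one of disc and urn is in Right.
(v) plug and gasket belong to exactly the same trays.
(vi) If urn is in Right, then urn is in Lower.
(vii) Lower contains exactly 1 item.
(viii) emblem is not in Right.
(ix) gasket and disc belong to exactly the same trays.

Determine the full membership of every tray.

Lower = {urn}; Left = {disc, emblem, gasket, plug, urn}; Right = {urn}

From (i): gasket ∉ Right.
From (viii): emblem ∉ Right.
(v): plug matches gasket: plug ∉ Right.
(ix): disc matches gasket: disc ∉ Right.
(iv) (exactly one): urn ∈ Right.
(vi): urn ∈ Lower.
(vii): Lower already has 1, so the rest are out.
(ii) with urn ∈ Right: urn ∈ Left.
Suppose plug ∉ Left: no assignment then satisfies all the clues, so plug ∈ Left.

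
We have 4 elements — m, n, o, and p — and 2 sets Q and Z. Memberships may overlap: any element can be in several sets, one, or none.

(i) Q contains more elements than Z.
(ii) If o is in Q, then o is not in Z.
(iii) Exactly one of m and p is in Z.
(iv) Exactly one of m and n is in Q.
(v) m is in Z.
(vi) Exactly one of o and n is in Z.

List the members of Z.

Z = {m, n}

From (v): m ∈ Z.
(iii) (exactly one): p ∉ Z.
Suppose n ∉ Z: no assignment then satisfies all the clues, so n ∈ Z.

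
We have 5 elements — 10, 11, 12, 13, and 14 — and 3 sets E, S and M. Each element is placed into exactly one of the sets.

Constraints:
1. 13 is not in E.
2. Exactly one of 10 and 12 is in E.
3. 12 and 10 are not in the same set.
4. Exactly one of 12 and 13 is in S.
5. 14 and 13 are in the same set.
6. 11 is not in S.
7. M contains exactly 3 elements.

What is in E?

E = {10}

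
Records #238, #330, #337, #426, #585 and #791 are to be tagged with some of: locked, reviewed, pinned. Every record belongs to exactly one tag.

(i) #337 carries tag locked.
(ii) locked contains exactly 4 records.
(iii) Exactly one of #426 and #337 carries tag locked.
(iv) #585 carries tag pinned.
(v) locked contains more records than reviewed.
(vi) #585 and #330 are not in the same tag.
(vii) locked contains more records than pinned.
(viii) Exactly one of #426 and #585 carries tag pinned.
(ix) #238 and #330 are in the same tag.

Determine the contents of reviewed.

reviewed = {#426}

From (i): #337 ∈ locked.
From (iv): #585 ∈ pinned.
(iii) (exactly one): #426 ∉ locked.
(vi): #330 ∉ pinned.
(viii) (exactly one): #426 ∉ pinned.
(ix): #238 matches #330: #238 ∉ pinned.
Only one tag left: #426 ∈ reviewed.
(ii): only 4 candidates remain for locked, so all are in.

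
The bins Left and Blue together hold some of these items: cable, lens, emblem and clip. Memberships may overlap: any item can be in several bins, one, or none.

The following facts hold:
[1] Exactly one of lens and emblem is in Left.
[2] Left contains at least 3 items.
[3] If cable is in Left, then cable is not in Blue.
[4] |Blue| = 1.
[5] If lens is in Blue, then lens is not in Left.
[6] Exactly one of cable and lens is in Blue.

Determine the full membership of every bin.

Left = {cable, clip, emblem}; Blue = {lens}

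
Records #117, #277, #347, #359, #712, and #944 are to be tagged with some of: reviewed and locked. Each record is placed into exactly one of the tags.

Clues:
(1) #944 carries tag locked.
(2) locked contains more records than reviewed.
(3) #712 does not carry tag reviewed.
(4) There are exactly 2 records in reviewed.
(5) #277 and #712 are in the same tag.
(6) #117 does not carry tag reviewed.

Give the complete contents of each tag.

reviewed = {#347, #359}; locked = {#117, #277, #712, #944}

From (1): #944 ∈ locked.
From (3): #712 ∉ reviewed.
From (6): #117 ∉ reviewed.
(5): #277 matches #712: #277 ∉ reviewed.
Only one tag left: #117 ∈ locked.
Only one tag left: #277 ∈ locked.
Only one tag left: #712 ∈ locked.
(4): only 2 candidates remain for reviewed, so all are in.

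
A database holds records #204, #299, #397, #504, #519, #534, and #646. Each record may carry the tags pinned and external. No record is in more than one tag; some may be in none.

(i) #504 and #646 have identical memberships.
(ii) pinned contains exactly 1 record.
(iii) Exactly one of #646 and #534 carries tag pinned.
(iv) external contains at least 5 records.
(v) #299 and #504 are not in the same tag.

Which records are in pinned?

pinned = {#534}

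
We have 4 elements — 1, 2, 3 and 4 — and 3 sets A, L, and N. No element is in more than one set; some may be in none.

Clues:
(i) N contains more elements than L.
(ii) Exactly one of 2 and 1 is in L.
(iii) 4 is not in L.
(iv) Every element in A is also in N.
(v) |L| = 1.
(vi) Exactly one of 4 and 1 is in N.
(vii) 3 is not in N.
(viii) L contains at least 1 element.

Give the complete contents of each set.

From (iii): 4 ∉ L.
From (vii): 3 ∉ N.
(iv) contrapositive: 3 ∉ A.
Suppose 1 ∈ A: no assignment then satisfies all the clues, so 1 ∉ A.

A = {}; L = {1}; N = {2, 4}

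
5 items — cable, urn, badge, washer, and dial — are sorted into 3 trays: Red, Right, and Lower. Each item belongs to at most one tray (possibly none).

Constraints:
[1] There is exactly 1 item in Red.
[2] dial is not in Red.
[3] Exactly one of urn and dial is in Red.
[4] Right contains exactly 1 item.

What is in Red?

Red = {urn}

From (2): dial ∉ Red.
(3) (exactly one): urn ∈ Red.
(1): Red already has 1, so the rest are out.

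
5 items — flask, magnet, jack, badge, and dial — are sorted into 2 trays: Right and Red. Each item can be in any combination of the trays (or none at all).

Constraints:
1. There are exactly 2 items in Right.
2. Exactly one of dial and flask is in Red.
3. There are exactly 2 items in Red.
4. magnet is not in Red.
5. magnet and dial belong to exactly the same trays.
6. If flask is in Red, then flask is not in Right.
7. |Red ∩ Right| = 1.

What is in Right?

Right = {badge, jack}

From (4): magnet ∉ Red.
(5): dial matches magnet: dial ∉ Red.
(2) (exactly one): flask ∈ Red.
(6): flask ∉ Right.
Suppose magnet ∈ Right: no assignment then satisfies all the clues, so magnet ∉ Right.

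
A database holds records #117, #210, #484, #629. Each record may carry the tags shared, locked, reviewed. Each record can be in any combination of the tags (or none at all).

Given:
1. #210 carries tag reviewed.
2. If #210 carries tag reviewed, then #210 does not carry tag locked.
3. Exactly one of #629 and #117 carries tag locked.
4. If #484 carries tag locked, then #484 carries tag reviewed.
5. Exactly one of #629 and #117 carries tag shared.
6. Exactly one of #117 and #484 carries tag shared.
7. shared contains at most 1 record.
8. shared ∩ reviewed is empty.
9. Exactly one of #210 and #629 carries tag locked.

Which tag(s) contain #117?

#117: shared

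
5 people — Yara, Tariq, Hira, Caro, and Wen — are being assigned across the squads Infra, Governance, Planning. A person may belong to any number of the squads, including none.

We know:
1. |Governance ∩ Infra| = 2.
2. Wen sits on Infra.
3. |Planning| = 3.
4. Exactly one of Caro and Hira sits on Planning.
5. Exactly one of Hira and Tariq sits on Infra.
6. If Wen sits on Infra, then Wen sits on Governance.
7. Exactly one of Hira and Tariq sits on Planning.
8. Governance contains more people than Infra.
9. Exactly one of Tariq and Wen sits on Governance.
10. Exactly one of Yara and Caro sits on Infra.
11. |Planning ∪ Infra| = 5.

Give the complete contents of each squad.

Infra = {Caro, Tariq, Wen}; Governance = {Caro, Hira, Wen, Yara}; Planning = {Hira, Wen, Yara}

From (2): Wen ∈ Infra.
(6): Wen ∈ Governance.
(9) (exactly one): Tariq ∉ Governance.
Suppose Yara ∈ Infra: no assignment then satisfies all the clues, so Yara ∉ Infra.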